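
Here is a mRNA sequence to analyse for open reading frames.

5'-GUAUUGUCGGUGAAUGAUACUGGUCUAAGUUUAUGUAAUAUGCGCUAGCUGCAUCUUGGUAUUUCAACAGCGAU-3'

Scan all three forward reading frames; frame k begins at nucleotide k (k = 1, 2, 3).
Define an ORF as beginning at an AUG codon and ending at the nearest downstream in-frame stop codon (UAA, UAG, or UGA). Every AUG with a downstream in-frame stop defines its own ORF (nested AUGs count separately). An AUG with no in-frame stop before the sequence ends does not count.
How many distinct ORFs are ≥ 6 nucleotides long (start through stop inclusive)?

3

Frame 1: GUA UUG UCG GUG AAU GAU ACU GGU CUA AGU UUA UGU AAU AUG CGC UAG CUG CAU CUU GGU AUU UCA ACA GCG — AUG at 40, stop UAG at 46 → 9 nt.
Frame 2: UAU UGU CGG UGA AUG AUA CUG GUC UAA GUU UAU GUA AUA UGC GCU AGC UGC AUC UUG GUA UUU CAA CAG CGA — AUG at 14, stop UAA at 26 → 15 nt.
Frame 3: AUU GUC GGU GAA UGA UAC UGG UCU AAG UUU AUG UAA UAU GCG CUA GCU GCA UCU UGG UAU UUC AAC AGC GAU — AUG at 33, stop UAA at 36 → 6 nt.
ORFs ≥ 6 nucleotides: frame 1 40–48 (9 nucleotides), frame 2 14–28 (15 nucleotides), frame 3 33–38 (6 nucleotides). Count = 3.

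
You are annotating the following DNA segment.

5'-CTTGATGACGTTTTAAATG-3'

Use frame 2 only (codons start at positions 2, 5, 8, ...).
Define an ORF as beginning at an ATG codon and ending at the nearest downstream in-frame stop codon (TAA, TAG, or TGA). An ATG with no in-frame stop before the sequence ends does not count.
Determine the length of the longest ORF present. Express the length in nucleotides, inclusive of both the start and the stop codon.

Frame 2: TTG ATG ACG TTT TAA ATG — ATG at 5, stop TAA at 14 → 12 nt.
Longest: frame 2, positions 5–16, 12 nt = 4 codons = 3 aa. → 12 nucleotides.

12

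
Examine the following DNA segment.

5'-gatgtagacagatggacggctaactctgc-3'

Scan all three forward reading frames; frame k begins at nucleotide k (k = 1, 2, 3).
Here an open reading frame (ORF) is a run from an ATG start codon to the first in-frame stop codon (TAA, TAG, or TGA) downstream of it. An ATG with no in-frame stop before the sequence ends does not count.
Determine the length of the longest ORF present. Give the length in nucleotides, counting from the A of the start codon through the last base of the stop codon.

Frame 1: GAT GTA GAC AGA TGG ACG GCT AAC TCT — no ATG→stop ORF.
Frame 2: ATG TAG ACA GAT GGA CGG CTA ACT CTG — ATG at 2, stop TAG at 5 → 6 nt.
Frame 3: TGT AGA CAG ATG GAC GGC TAA CTC TGC — ATG at 12, stop TAA at 21 → 12 nt.
Longest: frame 3, positions 12–23, 12 nt = 4 codons = 3 aa. → 12 nucleotides.

12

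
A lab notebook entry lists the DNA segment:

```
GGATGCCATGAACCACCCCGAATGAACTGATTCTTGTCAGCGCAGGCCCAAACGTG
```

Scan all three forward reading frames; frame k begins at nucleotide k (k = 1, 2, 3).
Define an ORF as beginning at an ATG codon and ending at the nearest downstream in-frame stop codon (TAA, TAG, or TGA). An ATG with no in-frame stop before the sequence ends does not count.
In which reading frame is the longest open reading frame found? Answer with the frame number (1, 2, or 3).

2

Frame 1: GGA TGC CAT GAA CCA CCC CGA ATG AAC TGA TTC TTG TCA GCG CAG GCC CAA ACG — ATG at 22, stop TGA at 28 → 9 nt.
Frame 2: GAT GCC ATG AAC CAC CCC GAA TGA ACT GAT TCT TGT CAG CGC AGG CCC AAA CGT — ATG at 8, stop TGA at 23 → 18 nt.
Frame 3: ATG CCA TGA ACC ACC CCG AAT GAA CTG ATT CTT GTC AGC GCA GGC CCA AAC GTG — ATG at 3, stop TGA at 9 → 9 nt.
Longest ORF is 18 nt in frame 2 (positions 8–25).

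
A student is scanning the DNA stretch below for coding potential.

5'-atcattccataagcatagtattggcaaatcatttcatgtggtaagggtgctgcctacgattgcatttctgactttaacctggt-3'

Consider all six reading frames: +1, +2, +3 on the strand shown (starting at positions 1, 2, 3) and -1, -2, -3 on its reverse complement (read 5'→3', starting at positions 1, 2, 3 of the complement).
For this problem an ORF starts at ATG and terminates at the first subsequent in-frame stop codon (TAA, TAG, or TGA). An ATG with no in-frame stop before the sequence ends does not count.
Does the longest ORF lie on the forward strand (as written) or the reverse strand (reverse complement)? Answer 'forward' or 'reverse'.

reverse

Reverse complement (5'→3'): ACCAGGTTAAAGTCAGAAATGCAATCGTAGGCAGCACCCTTACCACATGAAATGATTTGCCAATACTATGCTTATGGAATGAT
Frame +1: ATC ATT CCA TAA GCA TAG TAT TGG CAA ATC ATT TCA TGT GGT AAG GGT GCT GCC TAC GAT TGC ATT TCT GAC TTT AAC CTG — no ATG→stop ORF.
Frame +2: TCA TTC CAT AAG CAT AGT ATT GGC AAA TCA TTT CAT GTG GTA AGG GTG CTG CCT ACG ATT GCA TTT CTG ACT TTA ACC TGG — no ATG→stop ORF.
Frame +3: CAT TCC ATA AGC ATA GTA TTG GCA AAT CAT TTC ATG TGG TAA GGG TGC TGC CTA CGA TTG CAT TTC TGA CTT TAA CCT GGT — ATG at 36, stop TAA at 42 → 9 nt.
Frame -1: ACC AGG TTA AAG TCA GAA ATG CAA TCG TAG GCA GCA CCC TTA CCA CAT GAA ATG ATT TGC CAA TAC TAT GCT TAT GGA ATG — ATG at 19, stop TAG at 28 → 12 nt.
Frame -2: CCA GGT TAA AGT CAG AAA TGC AAT CGT AGG CAG CAC CCT TAC CAC ATG AAA TGA TTT GCC AAT ACT ATG CTT ATG GAA TGA — ATG at 47, stop TGA at 53 → 9 nt; ATG at 68, stop TGA at 80 → 15 nt; ATG at 74, stop TGA at 80 → 9 nt.
Frame -3: CAG GTT AAA GTC AGA AAT GCA ATC GTA GGC AGC ACC CTT ACC ACA TGA AAT GAT TTG CCA ATA CTA TGC TTA TGG AAT GAT — no ATG→stop ORF.
Forward-strand max 9 nt; reverse-strand max 15 nt. The reverse strand has the longer ORF.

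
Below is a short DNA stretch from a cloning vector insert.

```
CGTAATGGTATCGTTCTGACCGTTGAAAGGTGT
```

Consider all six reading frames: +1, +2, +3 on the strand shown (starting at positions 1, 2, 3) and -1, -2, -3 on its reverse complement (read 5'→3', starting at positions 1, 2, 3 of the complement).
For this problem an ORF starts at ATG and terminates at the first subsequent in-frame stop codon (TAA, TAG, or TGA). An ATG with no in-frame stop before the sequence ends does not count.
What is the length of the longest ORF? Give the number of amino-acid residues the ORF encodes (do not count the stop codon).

4

Reverse complement (5'→3'): ACACCTTTCAACGGTCAGAACGATACCATTACG
Frame +1: CGT AAT GGT ATC GTT CTG ACC GTT GAA AGG TGT — no ATG→stop ORF.
Frame +2: GTA ATG GTA TCG TTC TGA CCG TTG AAA GGT — ATG at 5, stop TGA at 17 → 15 nt.
Frame +3: TAA TGG TAT CGT TCT GAC CGT TGA AAG GTG — no ATG→stop ORF.
Frame -1: ACA CCT TTC AAC GGT CAG AAC GAT ACC ATT ACG — no ATG→stop ORF.
Frame -2: CAC CTT TCA ACG GTC AGA ACG ATA CCA TTA — no ATG→stop ORF.
Frame -3: ACC TTT CAA CGG TCA GAA CGA TAC CAT TAC — no ATG→stop ORF.
Longest: frame +2, positions 5–19, 15 nt = 5 codons = 4 aa. → 4 amino acids.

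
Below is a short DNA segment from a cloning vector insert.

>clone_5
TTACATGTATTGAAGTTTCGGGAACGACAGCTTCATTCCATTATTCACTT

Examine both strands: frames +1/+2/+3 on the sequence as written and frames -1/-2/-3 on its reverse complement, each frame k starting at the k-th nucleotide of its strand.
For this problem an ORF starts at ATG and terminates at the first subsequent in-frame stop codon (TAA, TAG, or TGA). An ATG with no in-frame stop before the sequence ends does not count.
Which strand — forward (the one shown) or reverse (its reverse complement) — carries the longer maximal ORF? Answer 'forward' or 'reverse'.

Reverse complement (5'→3'): AAGTGAATAATGGAATGAAGCTGTCGTTCCCGAAACTTCAATACATGTAA
Frame +1: TTA CAT GTA TTG AAG TTT CGG GAA CGA CAG CTT CAT TCC ATT ATT CAC — no ATG→stop ORF.
Frame +2: TAC ATG TAT TGA AGT TTC GGG AAC GAC AGC TTC ATT CCA TTA TTC ACT — ATG at 5, stop TGA at 11 → 9 nt.
Frame +3: ACA TGT ATT GAA GTT TCG GGA ACG ACA GCT TCA TTC CAT TAT TCA CTT — no ATG→stop ORF.
Frame -1: AAG TGA ATA ATG GAA TGA AGC TGT CGT TCC CGA AAC TTC AAT ACA TGT — ATG at 10, stop TGA at 16 → 9 nt.
Frame -2: AGT GAA TAA TGG AAT GAA GCT GTC GTT CCC GAA ACT TCA ATA CAT GTA — no ATG→stop ORF.
Frame -3: GTG AAT AAT GGA ATG AAG CTG TCG TTC CCG AAA CTT CAA TAC ATG TAA — ATG at 15, stop TAA at 48 → 36 nt; ATG at 45, stop TAA at 48 → 6 nt.
Forward-strand max 9 nt; reverse-strand max 36 nt. The reverse strand has the longer ORF.

reverse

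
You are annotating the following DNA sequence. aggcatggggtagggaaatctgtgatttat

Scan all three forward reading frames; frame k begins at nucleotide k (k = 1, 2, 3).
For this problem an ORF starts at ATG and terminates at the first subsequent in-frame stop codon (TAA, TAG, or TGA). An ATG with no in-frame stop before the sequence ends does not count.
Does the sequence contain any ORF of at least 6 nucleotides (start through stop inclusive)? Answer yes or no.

Frame 1: AGG CAT GGG GTA GGG AAA TCT GTG ATT TAT — no ATG→stop ORF.
Frame 2: GGC ATG GGG TAG GGA AAT CTG TGA TTT — ATG at 5, stop TAG at 11 → 9 nt.
Frame 3: GCA TGG GGT AGG GAA ATC TGT GAT TTA — no ATG→stop ORF.
Frame 2 has an ORF of 9 nucleotides (positions 5–13) ≥ 6, so yes.

yes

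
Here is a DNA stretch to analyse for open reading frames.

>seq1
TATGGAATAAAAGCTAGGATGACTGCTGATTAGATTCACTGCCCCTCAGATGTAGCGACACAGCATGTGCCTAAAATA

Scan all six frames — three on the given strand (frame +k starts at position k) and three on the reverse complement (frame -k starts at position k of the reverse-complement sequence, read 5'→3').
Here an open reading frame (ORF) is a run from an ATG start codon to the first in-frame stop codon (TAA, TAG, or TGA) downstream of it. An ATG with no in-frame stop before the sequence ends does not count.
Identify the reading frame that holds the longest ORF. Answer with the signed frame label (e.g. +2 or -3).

-1

Reverse complement (5'→3'): TATTTTAGGCACATGCTGTGTCGCTACATCTGAGGGGCAGTGAATCTAATCAGCAGTCATCCTAGCTTTTATTCCATA
Frame +1: TAT GGA ATA AAA GCT AGG ATG ACT GCT GAT TAG ATT CAC TGC CCC TCA GAT GTA GCG ACA CAG CAT GTG CCT AAA ATA — ATG at 19, stop TAG at 31 → 15 nt.
Frame +2: ATG GAA TAA AAG CTA GGA TGA CTG CTG ATT AGA TTC ACT GCC CCT CAG ATG TAG CGA CAC AGC ATG TGC CTA AAA — ATG at 2, stop TAA at 8 → 9 nt; ATG at 50, stop TAG at 53 → 6 nt.
Frame +3: TGG AAT AAA AGC TAG GAT GAC TGC TGA TTA GAT TCA CTG CCC CTC AGA TGT AGC GAC ACA GCA TGT GCC TAA AAT — no ATG→stop ORF.
Frame -1: TAT TTT AGG CAC ATG CTG TGT CGC TAC ATC TGA GGG GCA GTG AAT CTA ATC AGC AGT CAT CCT AGC TTT TAT TCC ATA — ATG at 13, stop TGA at 31 → 21 nt.
Frame -2: ATT TTA GGC ACA TGC TGT GTC GCT ACA TCT GAG GGG CAG TGA ATC TAA TCA GCA GTC ATC CTA GCT TTT ATT CCA — no ATG→stop ORF.
Frame -3: TTT TAG GCA CAT GCT GTG TCG CTA CAT CTG AGG GGC AGT GAA TCT AAT CAG CAG TCA TCC TAG CTT TTA TTC CAT — no ATG→stop ORF.
Longest ORF is 21 nt in frame -1 (positions 13–33).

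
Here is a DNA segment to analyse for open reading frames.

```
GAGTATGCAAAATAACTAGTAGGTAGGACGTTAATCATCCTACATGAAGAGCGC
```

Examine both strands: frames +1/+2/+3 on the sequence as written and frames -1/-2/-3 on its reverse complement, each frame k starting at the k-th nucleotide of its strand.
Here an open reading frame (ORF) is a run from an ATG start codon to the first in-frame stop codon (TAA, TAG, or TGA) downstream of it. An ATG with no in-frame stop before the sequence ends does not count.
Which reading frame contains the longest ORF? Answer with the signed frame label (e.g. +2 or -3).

Reverse complement (5'→3'): GCGCTCTTCATGTAGGATGATTAACGTCCTACCTACTAGTTATTTTGCATACTC
Frame +1: GAG TAT GCA AAA TAA CTA GTA GGT AGG ACG TTA ATC ATC CTA CAT GAA GAG CGC — no ATG→stop ORF.
Frame +2: AGT ATG CAA AAT AAC TAG TAG GTA GGA CGT TAA TCA TCC TAC ATG AAG AGC — ATG at 5, stop TAG at 17 → 15 nt.
Frame +3: GTA TGC AAA ATA ACT AGT AGG TAG GAC GTT AAT CAT CCT ACA TGA AGA GCG — no ATG→stop ORF.
Frame -1: GCG CTC TTC ATG TAG GAT GAT TAA CGT CCT ACC TAC TAG TTA TTT TGC ATA CTC — ATG at 10, stop TAG at 13 → 6 nt.
Frame -2: CGC TCT TCA TGT AGG ATG ATT AAC GTC CTA CCT ACT AGT TAT TTT GCA TAC — no ATG→stop ORF.
Frame -3: GCT CTT CAT GTA GGA TGA TTA ACG TCC TAC CTA CTA GTT ATT TTG CAT ACT — no ATG→stop ORF.
Longest ORF is 15 nt in frame +2 (positions 5–19).

+2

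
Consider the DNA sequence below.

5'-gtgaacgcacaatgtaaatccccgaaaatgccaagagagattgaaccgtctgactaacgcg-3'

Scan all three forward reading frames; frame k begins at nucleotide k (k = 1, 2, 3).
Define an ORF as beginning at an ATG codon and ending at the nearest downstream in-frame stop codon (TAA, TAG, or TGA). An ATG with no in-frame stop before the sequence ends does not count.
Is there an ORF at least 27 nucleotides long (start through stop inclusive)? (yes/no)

yes

Frame 1: GTG AAC GCA CAA TGT AAA TCC CCG AAA ATG CCA AGA GAG ATT GAA CCG TCT GAC TAA CGC — ATG at 28, stop TAA at 55 → 30 nt.
Frame 2: TGA ACG CAC AAT GTA AAT CCC CGA AAA TGC CAA GAG AGA TTG AAC CGT CTG ACT AAC GCG — no ATG→stop ORF.
Frame 3: GAA CGC ACA ATG TAA ATC CCC GAA AAT GCC AAG AGA GAT TGA ACC GTC TGA CTA ACG — ATG at 12, stop TAA at 15 → 6 nt.
Frame 1 has an ORF of 30 nucleotides (positions 28–57) ≥ 27, so yes.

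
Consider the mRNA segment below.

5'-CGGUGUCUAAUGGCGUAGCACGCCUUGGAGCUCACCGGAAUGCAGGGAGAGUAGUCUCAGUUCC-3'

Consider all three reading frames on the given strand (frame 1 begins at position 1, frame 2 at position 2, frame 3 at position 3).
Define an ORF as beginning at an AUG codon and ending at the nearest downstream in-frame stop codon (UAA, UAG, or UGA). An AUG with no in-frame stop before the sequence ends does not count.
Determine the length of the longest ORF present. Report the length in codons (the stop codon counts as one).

Frame 1: CGG UGU CUA AUG GCG UAG CAC GCC UUG GAG CUC ACC GGA AUG CAG GGA GAG UAG UCU CAG UUC — AUG at 10, stop UAG at 16 → 9 nt; AUG at 40, stop UAG at 52 → 15 nt.
Frame 2: GGU GUC UAA UGG CGU AGC ACG CCU UGG AGC UCA CCG GAA UGC AGG GAG AGU AGU CUC AGU UCC — no AUG→stop ORF.
Frame 3: GUG UCU AAU GGC GUA GCA CGC CUU GGA GCU CAC CGG AAU GCA GGG AGA GUA GUC UCA GUU — no AUG→stop ORF.
Longest: frame 1, positions 40–54, 15 nt = 5 codons = 4 aa. → 5 codons.

5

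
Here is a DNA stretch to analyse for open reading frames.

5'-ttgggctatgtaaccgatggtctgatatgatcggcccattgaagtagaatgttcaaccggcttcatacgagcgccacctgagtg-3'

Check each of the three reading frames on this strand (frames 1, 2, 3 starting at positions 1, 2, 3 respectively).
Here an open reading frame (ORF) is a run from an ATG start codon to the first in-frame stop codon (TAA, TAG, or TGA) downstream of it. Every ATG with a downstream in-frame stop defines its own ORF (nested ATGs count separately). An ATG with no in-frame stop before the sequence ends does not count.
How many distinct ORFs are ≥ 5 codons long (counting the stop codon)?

2

Frame 1: TTG GGC TAT GTA ACC GAT GGT CTG ATA TGA TCG GCC CAT TGA AGT AGA ATG TTC AAC CGG CTT CAT ACG AGC GCC ACC TGA GTG — ATG at 49, stop TGA at 79 → 33 nt.
Frame 2: TGG GCT ATG TAA CCG ATG GTC TGA TAT GAT CGG CCC ATT GAA GTA GAA TGT TCA ACC GGC TTC ATA CGA GCG CCA CCT GAG — ATG at 8, stop TAA at 11 → 6 nt; ATG at 17, stop TGA at 23 → 9 nt.
Frame 3: GGG CTA TGT AAC CGA TGG TCT GAT ATG ATC GGC CCA TTG AAG TAG AAT GTT CAA CCG GCT TCA TAC GAG CGC CAC CTG AGT — ATG at 27, stop TAG at 45 → 21 nt.
ORFs ≥ 5 codons: frame 1 49–81 (11 codons), frame 3 27–47 (7 codons). Count = 2.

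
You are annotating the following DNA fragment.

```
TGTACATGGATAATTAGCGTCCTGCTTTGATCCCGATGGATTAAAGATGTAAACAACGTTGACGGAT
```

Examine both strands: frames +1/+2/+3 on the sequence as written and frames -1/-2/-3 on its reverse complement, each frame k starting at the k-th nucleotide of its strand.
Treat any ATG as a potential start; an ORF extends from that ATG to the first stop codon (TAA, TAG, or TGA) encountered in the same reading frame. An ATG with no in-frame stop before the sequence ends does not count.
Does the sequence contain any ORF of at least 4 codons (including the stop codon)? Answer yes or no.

Reverse complement (5'→3'): ATCCGTCAACGTTGTTTACATCTTTAATCCATCGGGATCAAAGCAGGACGCTAATTATCCATGTACA
Frame +1: TGT ACA TGG ATA ATT AGC GTC CTG CTT TGA TCC CGA TGG ATT AAA GAT GTA AAC AAC GTT GAC GGA — no ATG→stop ORF.
Frame +2: GTA CAT GGA TAA TTA GCG TCC TGC TTT GAT CCC GAT GGA TTA AAG ATG TAA ACA ACG TTG ACG GAT — ATG at 47, stop TAA at 50 → 6 nt.
Frame +3: TAC ATG GAT AAT TAG CGT CCT GCT TTG ATC CCG ATG GAT TAA AGA TGT AAA CAA CGT TGA CGG — ATG at 6, stop TAG at 15 → 12 nt; ATG at 36, stop TAA at 42 → 9 nt.
Frame -1: ATC CGT CAA CGT TGT TTA CAT CTT TAA TCC ATC GGG ATC AAA GCA GGA CGC TAA TTA TCC ATG TAC — no ATG→stop ORF.
Frame -2: TCC GTC AAC GTT GTT TAC ATC TTT AAT CCA TCG GGA TCA AAG CAG GAC GCT AAT TAT CCA TGT ACA — no ATG→stop ORF.
Frame -3: CCG TCA ACG TTG TTT ACA TCT TTA ATC CAT CGG GAT CAA AGC AGG ACG CTA ATT ATC CAT GTA — no ATG→stop ORF.
Frame +3 has an ORF of 4 codons (positions 6–17) ≥ 4, so yes.

yes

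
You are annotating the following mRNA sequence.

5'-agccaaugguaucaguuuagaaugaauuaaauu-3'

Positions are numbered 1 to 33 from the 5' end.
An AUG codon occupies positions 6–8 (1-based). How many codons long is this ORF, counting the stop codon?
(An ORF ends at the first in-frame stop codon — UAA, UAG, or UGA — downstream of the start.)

Codons from position 6: AUG (6–8), GUA (9–11), UCA (12–14), GUU (15–17), UAG (18–20).
UAG is the first in-frame stop; that's 5 codons including the stop.

5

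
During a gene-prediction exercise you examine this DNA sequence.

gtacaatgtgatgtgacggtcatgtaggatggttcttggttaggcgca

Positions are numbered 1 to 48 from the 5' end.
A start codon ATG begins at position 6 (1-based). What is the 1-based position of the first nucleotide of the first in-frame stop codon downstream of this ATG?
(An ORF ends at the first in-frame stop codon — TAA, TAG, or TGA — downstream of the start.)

9

Codons from position 6: ATG (6–8), TGA (9–11).
TGA is a stop codon; it begins at position 9.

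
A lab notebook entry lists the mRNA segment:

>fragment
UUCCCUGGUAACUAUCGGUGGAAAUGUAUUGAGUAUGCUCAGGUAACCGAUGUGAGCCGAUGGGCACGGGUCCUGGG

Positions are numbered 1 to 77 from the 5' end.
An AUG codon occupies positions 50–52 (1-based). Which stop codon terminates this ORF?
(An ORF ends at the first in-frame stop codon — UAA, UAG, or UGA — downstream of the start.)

UGA

Codons from position 50: AUG (50–52), UGA (53–55).
The first in-frame stop codon is UGA.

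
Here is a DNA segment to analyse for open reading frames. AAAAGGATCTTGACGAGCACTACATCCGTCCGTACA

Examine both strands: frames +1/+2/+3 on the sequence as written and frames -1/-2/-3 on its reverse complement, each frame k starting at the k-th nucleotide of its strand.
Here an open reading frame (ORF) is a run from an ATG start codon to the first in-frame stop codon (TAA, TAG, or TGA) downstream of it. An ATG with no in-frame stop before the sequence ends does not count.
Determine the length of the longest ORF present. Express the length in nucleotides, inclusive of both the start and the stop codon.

Reverse complement (5'→3'): TGTACGGACGGATGTAGTGCTCGTCAAGATCCTTTT
Frame +1: AAA AGG ATC TTG ACG AGC ACT ACA TCC GTC CGT ACA — no ATG→stop ORF.
Frame +2: AAA GGA TCT TGA CGA GCA CTA CAT CCG TCC GTA — no ATG→stop ORF.
Frame +3: AAG GAT CTT GAC GAG CAC TAC ATC CGT CCG TAC — no ATG→stop ORF.
Frame -1: TGT ACG GAC GGA TGT AGT GCT CGT CAA GAT CCT TTT — no ATG→stop ORF.
Frame -2: GTA CGG ACG GAT GTA GTG CTC GTC AAG ATC CTT — no ATG→stop ORF.
Frame -3: TAC GGA CGG ATG TAG TGC TCG TCA AGA TCC TTT — ATG at 12, stop TAG at 15 → 6 nt.
Longest: frame -3, positions 12–17, 6 nt = 2 codons = 1 aa. → 6 nucleotides.

6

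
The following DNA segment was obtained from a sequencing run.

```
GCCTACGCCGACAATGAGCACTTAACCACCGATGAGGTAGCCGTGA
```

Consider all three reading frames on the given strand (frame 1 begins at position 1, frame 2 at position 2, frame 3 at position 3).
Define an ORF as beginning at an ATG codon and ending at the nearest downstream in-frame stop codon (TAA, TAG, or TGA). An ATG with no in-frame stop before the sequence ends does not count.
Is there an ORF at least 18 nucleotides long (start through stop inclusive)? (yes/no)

Frame 1: GCC TAC GCC GAC AAT GAG CAC TTA ACC ACC GAT GAG GTA GCC GTG — no ATG→stop ORF.
Frame 2: CCT ACG CCG ACA ATG AGC ACT TAA CCA CCG ATG AGG TAG CCG TGA — ATG at 14, stop TAA at 23 → 12 nt; ATG at 32, stop TAG at 38 → 9 nt.
Frame 3: CTA CGC CGA CAA TGA GCA CTT AAC CAC CGA TGA GGT AGC CGT — no ATG→stop ORF.
Largest ORF found is 12 nucleotides < 18, so no.

no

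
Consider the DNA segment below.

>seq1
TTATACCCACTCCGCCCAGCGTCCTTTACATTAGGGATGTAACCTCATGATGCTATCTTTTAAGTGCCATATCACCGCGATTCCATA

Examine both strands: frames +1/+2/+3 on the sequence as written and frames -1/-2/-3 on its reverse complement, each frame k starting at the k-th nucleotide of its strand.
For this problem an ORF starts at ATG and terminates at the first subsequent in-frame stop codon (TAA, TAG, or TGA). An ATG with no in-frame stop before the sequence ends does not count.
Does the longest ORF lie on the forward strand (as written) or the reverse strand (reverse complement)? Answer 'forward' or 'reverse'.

Reverse complement (5'→3'): TATGGAATCGCGGTGATATGGCACTTAAAAGATAGCATCATGAGGTTACATCCCTAATGTAAAGGACGCTGGGCGGAGTGGGTATAA
Frame +1: TTA TAC CCA CTC CGC CCA GCG TCC TTT ACA TTA GGG ATG TAA CCT CAT GAT GCT ATC TTT TAA GTG CCA TAT CAC CGC GAT TCC ATA — ATG at 37, stop TAA at 40 → 6 nt.
Frame +2: TAT ACC CAC TCC GCC CAG CGT CCT TTA CAT TAG GGA TGT AAC CTC ATG ATG CTA TCT TTT AAG TGC CAT ATC ACC GCG ATT CCA — no ATG→stop ORF.
Frame +3: ATA CCC ACT CCG CCC AGC GTC CTT TAC ATT AGG GAT GTA ACC TCA TGA TGC TAT CTT TTA AGT GCC ATA TCA CCG CGA TTC CAT — no ATG→stop ORF.
Frame -1: TAT GGA ATC GCG GTG ATA TGG CAC TTA AAA GAT AGC ATC ATG AGG TTA CAT CCC TAA TGT AAA GGA CGC TGG GCG GAG TGG GTA TAA — ATG at 40, stop TAA at 55 → 18 nt.
Frame -2: ATG GAA TCG CGG TGA TAT GGC ACT TAA AAG ATA GCA TCA TGA GGT TAC ATC CCT AAT GTA AAG GAC GCT GGG CGG AGT GGG TAT — ATG at 2, stop TGA at 14 → 15 nt.
Frame -3: TGG AAT CGC GGT GAT ATG GCA CTT AAA AGA TAG CAT CAT GAG GTT ACA TCC CTA ATG TAA AGG ACG CTG GGC GGA GTG GGT ATA — ATG at 18, stop TAG at 33 → 18 nt; ATG at 57, stop TAA at 60 → 6 nt.
Forward-strand max 6 nt; reverse-strand max 18 nt. The reverse strand has the longer ORF.

reverse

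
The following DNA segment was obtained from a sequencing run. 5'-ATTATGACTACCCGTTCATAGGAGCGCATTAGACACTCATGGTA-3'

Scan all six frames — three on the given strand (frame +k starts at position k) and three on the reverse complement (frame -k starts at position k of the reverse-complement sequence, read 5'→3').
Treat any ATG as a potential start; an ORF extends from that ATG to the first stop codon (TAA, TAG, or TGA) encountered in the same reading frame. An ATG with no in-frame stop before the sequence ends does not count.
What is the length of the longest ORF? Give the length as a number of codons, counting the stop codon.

6

Reverse complement (5'→3'): TACCATGAGTGTCTAATGCGCTCCTATGAACGGGTAGTCATAAT
Frame +1: ATT ATG ACT ACC CGT TCA TAG GAG CGC ATT AGA CAC TCA TGG — ATG at 4, stop TAG at 19 → 18 nt.
Frame +2: TTA TGA CTA CCC GTT CAT AGG AGC GCA TTA GAC ACT CAT GGT — no ATG→stop ORF.
Frame +3: TAT GAC TAC CCG TTC ATA GGA GCG CAT TAG ACA CTC ATG GTA — no ATG→stop ORF.
Frame -1: TAC CAT GAG TGT CTA ATG CGC TCC TAT GAA CGG GTA GTC ATA — no ATG→stop ORF.
Frame -2: ACC ATG AGT GTC TAA TGC GCT CCT ATG AAC GGG TAG TCA TAA — ATG at 5, stop TAA at 14 → 12 nt; ATG at 26, stop TAG at 35 → 12 nt.
Frame -3: CCA TGA GTG TCT AAT GCG CTC CTA TGA ACG GGT AGT CAT AAT — no ATG→stop ORF.
Longest: frame +1, positions 4–21, 18 nt = 6 codons = 5 aa. → 6 codons.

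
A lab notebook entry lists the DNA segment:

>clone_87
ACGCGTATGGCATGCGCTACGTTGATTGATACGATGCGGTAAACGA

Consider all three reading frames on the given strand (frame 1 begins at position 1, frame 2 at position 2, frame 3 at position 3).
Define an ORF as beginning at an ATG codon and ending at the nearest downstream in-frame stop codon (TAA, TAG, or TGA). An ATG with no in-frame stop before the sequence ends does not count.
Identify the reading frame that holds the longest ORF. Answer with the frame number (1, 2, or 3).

1

Frame 1: ACG CGT ATG GCA TGC GCT ACG TTG ATT GAT ACG ATG CGG TAA ACG — ATG at 7, stop TAA at 40 → 36 nt; ATG at 34, stop TAA at 40 → 9 nt.
Frame 2: CGC GTA TGG CAT GCG CTA CGT TGA TTG ATA CGA TGC GGT AAA CGA — no ATG→stop ORF.
Frame 3: GCG TAT GGC ATG CGC TAC GTT GAT TGA TAC GAT GCG GTA AAC — ATG at 12, stop TGA at 27 → 18 nt.
Longest ORF is 36 nt in frame 1 (positions 7–42).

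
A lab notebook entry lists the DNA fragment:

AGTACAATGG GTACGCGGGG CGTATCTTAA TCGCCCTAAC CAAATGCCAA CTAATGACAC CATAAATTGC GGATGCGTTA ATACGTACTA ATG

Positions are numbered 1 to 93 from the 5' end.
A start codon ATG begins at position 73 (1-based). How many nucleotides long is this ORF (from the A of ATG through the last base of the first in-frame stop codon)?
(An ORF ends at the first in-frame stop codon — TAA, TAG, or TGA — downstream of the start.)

Codons from position 73: ATG (73–75), CGT (76–78), TAA (79–81).
TAA is the first in-frame stop; ORF spans 73–81, 9 nucleotides.

9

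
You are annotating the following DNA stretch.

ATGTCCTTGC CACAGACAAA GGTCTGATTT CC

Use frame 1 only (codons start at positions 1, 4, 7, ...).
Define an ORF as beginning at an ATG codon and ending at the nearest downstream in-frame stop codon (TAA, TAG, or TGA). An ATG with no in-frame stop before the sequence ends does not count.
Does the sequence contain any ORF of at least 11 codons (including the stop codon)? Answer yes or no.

no

Frame 1: ATG TCC TTG CCA CAG ACA AAG GTC TGA TTT — ATG at 1, stop TGA at 25 → 27 nt.
Largest ORF found is 9 codons < 11, so no.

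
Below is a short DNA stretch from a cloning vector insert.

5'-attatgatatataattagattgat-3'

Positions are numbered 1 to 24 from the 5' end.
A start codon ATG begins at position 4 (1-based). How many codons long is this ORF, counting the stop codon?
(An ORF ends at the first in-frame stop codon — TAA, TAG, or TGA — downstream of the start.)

Codons from position 4: ATG (4–6), ATA (7–9), TAT (10–12), AAT (13–15), TAG (16–18).
TAG is the first in-frame stop; that's 5 codons including the stop.

5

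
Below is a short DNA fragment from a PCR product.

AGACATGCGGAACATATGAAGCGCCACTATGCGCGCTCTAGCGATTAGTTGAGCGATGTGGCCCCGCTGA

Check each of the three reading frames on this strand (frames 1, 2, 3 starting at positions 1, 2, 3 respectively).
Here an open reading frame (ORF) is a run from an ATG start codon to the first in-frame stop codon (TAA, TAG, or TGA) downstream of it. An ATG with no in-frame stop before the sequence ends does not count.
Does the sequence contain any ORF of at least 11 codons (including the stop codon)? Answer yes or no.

yes

Frame 1: AGA CAT GCG GAA CAT ATG AAG CGC CAC TAT GCG CGC TCT AGC GAT TAG TTG AGC GAT GTG GCC CCG CTG — ATG at 16, stop TAG at 46 → 33 nt.
Frame 2: GAC ATG CGG AAC ATA TGA AGC GCC ACT ATG CGC GCT CTA GCG ATT AGT TGA GCG ATG TGG CCC CGC TGA — ATG at 5, stop TGA at 17 → 15 nt; ATG at 29, stop TGA at 50 → 24 nt; ATG at 56, stop TGA at 68 → 15 nt.
Frame 3: ACA TGC GGA ACA TAT GAA GCG CCA CTA TGC GCG CTC TAG CGA TTA GTT GAG CGA TGT GGC CCC GCT — no ATG→stop ORF.
Frame 1 has an ORF of 11 codons (positions 16–48) ≥ 11, so yes.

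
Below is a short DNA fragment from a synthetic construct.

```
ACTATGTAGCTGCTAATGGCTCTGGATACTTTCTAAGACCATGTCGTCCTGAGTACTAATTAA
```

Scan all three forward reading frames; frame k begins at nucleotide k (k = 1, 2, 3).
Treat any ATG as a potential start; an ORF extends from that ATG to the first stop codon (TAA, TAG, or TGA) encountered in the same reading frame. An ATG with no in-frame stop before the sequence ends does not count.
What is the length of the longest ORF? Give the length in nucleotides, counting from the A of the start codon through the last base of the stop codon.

Frame 1: ACT ATG TAG CTG CTA ATG GCT CTG GAT ACT TTC TAA GAC CAT GTC GTC CTG AGT ACT AAT TAA — ATG at 4, stop TAG at 7 → 6 nt; ATG at 16, stop TAA at 34 → 21 nt.
Frame 2: CTA TGT AGC TGC TAA TGG CTC TGG ATA CTT TCT AAG ACC ATG TCG TCC TGA GTA CTA ATT — ATG at 41, stop TGA at 50 → 12 nt.
Frame 3: TAT GTA GCT GCT AAT GGC TCT GGA TAC TTT CTA AGA CCA TGT CGT CCT GAG TAC TAA TTA — no ATG→stop ORF.
Longest: frame 1, positions 16–36, 21 nt = 7 codons = 6 aa. → 21 nucleotides.

21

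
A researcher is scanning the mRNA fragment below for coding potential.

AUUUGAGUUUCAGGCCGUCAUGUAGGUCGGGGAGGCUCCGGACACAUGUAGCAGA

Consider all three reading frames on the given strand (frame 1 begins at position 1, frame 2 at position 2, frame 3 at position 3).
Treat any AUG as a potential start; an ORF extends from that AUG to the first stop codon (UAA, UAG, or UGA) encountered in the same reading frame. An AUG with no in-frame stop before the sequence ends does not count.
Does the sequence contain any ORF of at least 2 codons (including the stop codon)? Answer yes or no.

Frame 1: AUU UGA GUU UCA GGC CGU CAU GUA GGU CGG GGA GGC UCC GGA CAC AUG UAG CAG — AUG at 46, stop UAG at 49 → 6 nt.
Frame 2: UUU GAG UUU CAG GCC GUC AUG UAG GUC GGG GAG GCU CCG GAC ACA UGU AGC AGA — AUG at 20, stop UAG at 23 → 6 nt.
Frame 3: UUG AGU UUC AGG CCG UCA UGU AGG UCG GGG AGG CUC CGG ACA CAU GUA GCA — no AUG→stop ORF.
Frame 1 has an ORF of 2 codons (positions 46–51) ≥ 2, so yes.

yes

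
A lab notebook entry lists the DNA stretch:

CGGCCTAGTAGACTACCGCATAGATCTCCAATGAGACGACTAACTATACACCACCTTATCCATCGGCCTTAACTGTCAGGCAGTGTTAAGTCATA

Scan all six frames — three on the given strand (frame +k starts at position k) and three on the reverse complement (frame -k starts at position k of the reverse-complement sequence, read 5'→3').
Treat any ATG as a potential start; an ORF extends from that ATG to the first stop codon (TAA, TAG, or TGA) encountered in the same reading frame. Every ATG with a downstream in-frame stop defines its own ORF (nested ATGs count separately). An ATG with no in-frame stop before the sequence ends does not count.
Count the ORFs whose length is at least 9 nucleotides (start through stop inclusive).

4

Reverse complement (5'→3'): TATGACTTAACACTGCCTGACAGTTAAGGCCGATGGATAAGGTGGTGTATAGTTAGTCGTCTCATTGGAGATCTATGCGGTAGTCTACTAGGCCG
Frame +1: CGG CCT AGT AGA CTA CCG CAT AGA TCT CCA ATG AGA CGA CTA ACT ATA CAC CAC CTT ATC CAT CGG CCT TAA CTG TCA GGC AGT GTT AAG TCA — ATG at 31, stop TAA at 70 → 42 nt.
Frame +2: GGC CTA GTA GAC TAC CGC ATA GAT CTC CAA TGA GAC GAC TAA CTA TAC ACC ACC TTA TCC ATC GGC CTT AAC TGT CAG GCA GTG TTA AGT CAT — no ATG→stop ORF.
Frame +3: GCC TAG TAG ACT ACC GCA TAG ATC TCC AAT GAG ACG ACT AAC TAT ACA CCA CCT TAT CCA TCG GCC TTA ACT GTC AGG CAG TGT TAA GTC ATA — no ATG→stop ORF.
Frame -1: TAT GAC TTA ACA CTG CCT GAC AGT TAA GGC CGA TGG ATA AGG TGG TGT ATA GTT AGT CGT CTC ATT GGA GAT CTA TGC GGT AGT CTA CTA GGC — no ATG→stop ORF.
Frame -2: ATG ACT TAA CAC TGC CTG ACA GTT AAG GCC GAT GGA TAA GGT GGT GTA TAG TTA GTC GTC TCA TTG GAG ATC TAT GCG GTA GTC TAC TAG GCC — ATG at 2, stop TAA at 8 → 9 nt.
Frame -3: TGA CTT AAC ACT GCC TGA CAG TTA AGG CCG ATG GAT AAG GTG GTG TAT AGT TAG TCG TCT CAT TGG AGA TCT ATG CGG TAG TCT ACT AGG CCG — ATG at 33, stop TAG at 54 → 24 nt; ATG at 75, stop TAG at 81 → 9 nt.
ORFs ≥ 9 nucleotides: frame +1 31–72 (42 nucleotides), frame -2 2–10 (9 nucleotides), frame -3 33–56 (24 nucleotides), frame -3 75–83 (9 nucleotides). Count = 4.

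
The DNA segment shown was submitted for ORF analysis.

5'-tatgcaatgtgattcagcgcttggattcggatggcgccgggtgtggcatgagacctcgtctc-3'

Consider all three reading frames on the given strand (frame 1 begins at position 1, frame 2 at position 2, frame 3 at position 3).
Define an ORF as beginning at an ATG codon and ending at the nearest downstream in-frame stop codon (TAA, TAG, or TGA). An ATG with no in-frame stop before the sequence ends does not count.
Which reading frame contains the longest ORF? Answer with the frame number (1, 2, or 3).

Frame 1: TAT GCA ATG TGA TTC AGC GCT TGG ATT CGG ATG GCG CCG GGT GTG GCA TGA GAC CTC GTC — ATG at 7, stop TGA at 10 → 6 nt; ATG at 31, stop TGA at 49 → 21 nt.
Frame 2: ATG CAA TGT GAT TCA GCG CTT GGA TTC GGA TGG CGC CGG GTG TGG CAT GAG ACC TCG TCT — no ATG→stop ORF.
Frame 3: TGC AAT GTG ATT CAG CGC TTG GAT TCG GAT GGC GCC GGG TGT GGC ATG AGA CCT CGT CTC — no ATG→stop ORF.
Longest ORF is 21 nt in frame 1 (positions 31–51).

1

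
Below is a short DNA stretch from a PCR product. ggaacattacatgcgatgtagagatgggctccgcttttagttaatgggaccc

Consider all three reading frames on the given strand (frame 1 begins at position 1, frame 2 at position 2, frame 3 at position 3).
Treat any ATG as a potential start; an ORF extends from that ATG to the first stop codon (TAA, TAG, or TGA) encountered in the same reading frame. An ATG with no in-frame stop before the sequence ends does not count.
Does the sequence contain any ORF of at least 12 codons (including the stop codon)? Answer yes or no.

Frame 1: GGA ACA TTA CAT GCG ATG TAG AGA TGG GCT CCG CTT TTA GTT AAT GGG ACC — ATG at 16, stop TAG at 19 → 6 nt.
Frame 2: GAA CAT TAC ATG CGA TGT AGA GAT GGG CTC CGC TTT TAG TTA ATG GGA CCC — ATG at 11, stop TAG at 38 → 30 nt.
Frame 3: AAC ATT ACA TGC GAT GTA GAG ATG GGC TCC GCT TTT AGT TAA TGG GAC — ATG at 24, stop TAA at 42 → 21 nt.
Largest ORF found is 10 codons < 12, so no.

no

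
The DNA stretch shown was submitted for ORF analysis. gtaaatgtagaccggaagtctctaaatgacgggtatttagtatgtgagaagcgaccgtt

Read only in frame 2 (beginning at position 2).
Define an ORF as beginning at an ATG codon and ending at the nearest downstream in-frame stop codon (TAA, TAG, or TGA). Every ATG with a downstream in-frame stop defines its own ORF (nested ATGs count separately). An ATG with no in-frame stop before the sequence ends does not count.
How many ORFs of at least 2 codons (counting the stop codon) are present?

Frame 2: TAA ATG TAG ACC GGA AGT CTC TAA ATG ACG GGT ATT TAG TAT GTG AGA AGC GAC CGT — ATG at 5, stop TAG at 8 → 6 nt; ATG at 26, stop TAG at 38 → 15 nt.
ORFs ≥ 2 codons: frame 2 5–10 (2 codons), frame 2 26–40 (5 codons). Count = 2.

2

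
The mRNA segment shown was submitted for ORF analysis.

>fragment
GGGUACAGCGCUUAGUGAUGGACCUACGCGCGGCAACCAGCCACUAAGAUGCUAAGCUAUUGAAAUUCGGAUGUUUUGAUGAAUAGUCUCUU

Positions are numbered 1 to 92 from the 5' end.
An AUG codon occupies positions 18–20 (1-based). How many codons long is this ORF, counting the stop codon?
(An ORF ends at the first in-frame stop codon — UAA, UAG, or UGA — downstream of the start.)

Codons from position 18: AUG (18–20), GAC (21–23), CUA (24–26), CGC (27–29), GCG (30–32), GCA (33–35), ACC (36–38), AGC (39–41), CAC (42–44), UAA (45–47).
UAA is the first in-frame stop; that's 10 codons including the stop.

10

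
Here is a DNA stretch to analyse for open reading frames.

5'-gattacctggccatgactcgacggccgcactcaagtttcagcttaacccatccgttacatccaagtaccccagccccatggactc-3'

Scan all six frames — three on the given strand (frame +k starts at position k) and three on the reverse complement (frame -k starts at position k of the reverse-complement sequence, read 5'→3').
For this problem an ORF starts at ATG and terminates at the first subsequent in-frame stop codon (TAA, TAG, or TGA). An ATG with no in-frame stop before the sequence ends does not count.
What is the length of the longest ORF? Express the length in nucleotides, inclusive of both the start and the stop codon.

42

Reverse complement (5'→3'): GAGTCCATGGGGCTGGGGTACTTGGATGTAACGGATGGGTTAAGCTGAAACTTGAGTGCGGCCGTCGAGTCATGGCCAGGTAATC
Frame +1: GAT TAC CTG GCC ATG ACT CGA CGG CCG CAC TCA AGT TTC AGC TTA ACC CAT CCG TTA CAT CCA AGT ACC CCA GCC CCA TGG ACT — no ATG→stop ORF.
Frame +2: ATT ACC TGG CCA TGA CTC GAC GGC CGC ACT CAA GTT TCA GCT TAA CCC ATC CGT TAC ATC CAA GTA CCC CAG CCC CAT GGA CTC — no ATG→stop ORF.
Frame +3: TTA CCT GGC CAT GAC TCG ACG GCC GCA CTC AAG TTT CAG CTT AAC CCA TCC GTT ACA TCC AAG TAC CCC AGC CCC ATG GAC — no ATG→stop ORF.
Frame -1: GAG TCC ATG GGG CTG GGG TAC TTG GAT GTA ACG GAT GGG TTA AGC TGA AAC TTG AGT GCG GCC GTC GAG TCA TGG CCA GGT AAT — ATG at 7, stop TGA at 46 → 42 nt.
Frame -2: AGT CCA TGG GGC TGG GGT ACT TGG ATG TAA CGG ATG GGT TAA GCT GAA ACT TGA GTG CGG CCG TCG AGT CAT GGC CAG GTA ATC — ATG at 26, stop TAA at 29 → 6 nt; ATG at 35, stop TAA at 41 → 9 nt.
Frame -3: GTC CAT GGG GCT GGG GTA CTT GGA TGT AAC GGA TGG GTT AAG CTG AAA CTT GAG TGC GGC CGT CGA GTC ATG GCC AGG TAA — ATG at 72, stop TAA at 81 → 12 nt.
Longest: frame -1, positions 7–48, 42 nt = 14 codons = 13 aa. → 42 nucleotides.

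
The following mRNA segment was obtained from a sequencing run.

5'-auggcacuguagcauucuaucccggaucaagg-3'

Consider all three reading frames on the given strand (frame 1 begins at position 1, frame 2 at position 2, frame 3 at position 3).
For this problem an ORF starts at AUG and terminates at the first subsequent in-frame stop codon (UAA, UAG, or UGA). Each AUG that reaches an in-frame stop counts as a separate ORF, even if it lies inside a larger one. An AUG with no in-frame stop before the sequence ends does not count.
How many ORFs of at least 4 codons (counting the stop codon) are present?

Frame 1: AUG GCA CUG UAG CAU UCU AUC CCG GAU CAA — AUG at 1, stop UAG at 10 → 12 nt.
Frame 2: UGG CAC UGU AGC AUU CUA UCC CGG AUC AAG — no AUG→stop ORF.
Frame 3: GGC ACU GUA GCA UUC UAU CCC GGA UCA AGG — no AUG→stop ORF.
ORFs ≥ 4 codons: frame 1 1–12 (4 codons). Count = 1.

1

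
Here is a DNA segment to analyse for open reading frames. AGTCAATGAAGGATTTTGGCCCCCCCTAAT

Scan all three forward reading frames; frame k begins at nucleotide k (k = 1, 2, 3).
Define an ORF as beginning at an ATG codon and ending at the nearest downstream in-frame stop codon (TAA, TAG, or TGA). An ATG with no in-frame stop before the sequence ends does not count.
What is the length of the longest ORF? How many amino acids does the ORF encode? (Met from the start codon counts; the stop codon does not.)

7

Frame 1: AGT CAA TGA AGG ATT TTG GCC CCC CCT AAT — no ATG→stop ORF.
Frame 2: GTC AAT GAA GGA TTT TGG CCC CCC CTA — no ATG→stop ORF.
Frame 3: TCA ATG AAG GAT TTT GGC CCC CCC TAA — ATG at 6, stop TAA at 27 → 24 nt.
Longest: frame 3, positions 6–29, 24 nt = 8 codons = 7 aa. → 7 amino acids.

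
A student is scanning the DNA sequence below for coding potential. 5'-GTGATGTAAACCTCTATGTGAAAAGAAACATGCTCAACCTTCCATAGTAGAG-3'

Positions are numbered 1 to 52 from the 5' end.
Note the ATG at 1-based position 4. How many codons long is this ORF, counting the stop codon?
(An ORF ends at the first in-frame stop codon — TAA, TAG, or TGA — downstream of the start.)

2

Codons from position 4: ATG (4–6), TAA (7–9).
TAA is the first in-frame stop; that's 2 codons including the stop.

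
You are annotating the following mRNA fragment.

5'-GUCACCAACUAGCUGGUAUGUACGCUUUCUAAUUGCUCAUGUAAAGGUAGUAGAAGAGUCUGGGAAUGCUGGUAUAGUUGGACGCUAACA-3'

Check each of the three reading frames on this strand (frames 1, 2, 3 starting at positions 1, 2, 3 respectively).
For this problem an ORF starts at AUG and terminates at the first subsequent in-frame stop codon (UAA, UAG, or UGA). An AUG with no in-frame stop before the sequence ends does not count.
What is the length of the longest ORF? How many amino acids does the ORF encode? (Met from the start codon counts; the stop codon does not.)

4

Frame 1: GUC ACC AAC UAG CUG GUA UGU ACG CUU UCU AAU UGC UCA UGU AAA GGU AGU AGA AGA GUC UGG GAA UGC UGG UAU AGU UGG ACG CUA ACA — no AUG→stop ORF.
Frame 2: UCA CCA ACU AGC UGG UAU GUA CGC UUU CUA AUU GCU CAU GUA AAG GUA GUA GAA GAG UCU GGG AAU GCU GGU AUA GUU GGA CGC UAA — no AUG→stop ORF.
Frame 3: CAC CAA CUA GCU GGU AUG UAC GCU UUC UAA UUG CUC AUG UAA AGG UAG UAG AAG AGU CUG GGA AUG CUG GUA UAG UUG GAC GCU AAC — AUG at 18, stop UAA at 30 → 15 nt; AUG at 39, stop UAA at 42 → 6 nt; AUG at 66, stop UAG at 75 → 12 nt.
Longest: frame 3, positions 18–32, 15 nt = 5 codons = 4 aa. → 4 amino acids.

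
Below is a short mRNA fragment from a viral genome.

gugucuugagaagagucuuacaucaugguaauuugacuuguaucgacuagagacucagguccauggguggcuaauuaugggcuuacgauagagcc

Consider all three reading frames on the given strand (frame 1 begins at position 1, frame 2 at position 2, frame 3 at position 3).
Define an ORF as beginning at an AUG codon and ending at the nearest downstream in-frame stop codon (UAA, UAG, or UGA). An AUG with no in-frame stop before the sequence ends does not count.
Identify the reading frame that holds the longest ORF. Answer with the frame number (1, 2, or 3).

Frame 1: GUG UCU UGA GAA GAG UCU UAC AUC AUG GUA AUU UGA CUU GUA UCG ACU AGA GAC UCA GGU CCA UGG GUG GCU AAU UAU GGG CUU ACG AUA GAG — AUG at 25, stop UGA at 34 → 12 nt.
Frame 2: UGU CUU GAG AAG AGU CUU ACA UCA UGG UAA UUU GAC UUG UAU CGA CUA GAG ACU CAG GUC CAU GGG UGG CUA AUU AUG GGC UUA CGA UAG AGC — AUG at 77, stop UAG at 89 → 15 nt.
Frame 3: GUC UUG AGA AGA GUC UUA CAU CAU GGU AAU UUG ACU UGU AUC GAC UAG AGA CUC AGG UCC AUG GGU GGC UAA UUA UGG GCU UAC GAU AGA GCC — AUG at 63, stop UAA at 72 → 12 nt.
Longest ORF is 15 nt in frame 2 (positions 77–91).

2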